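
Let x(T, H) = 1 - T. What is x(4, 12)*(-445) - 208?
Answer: 1127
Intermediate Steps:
x(4, 12)*(-445) - 208 = (1 - 1*4)*(-445) - 208 = (1 - 4)*(-445) - 208 = -3*(-445) - 208 = 1335 - 208 = 1127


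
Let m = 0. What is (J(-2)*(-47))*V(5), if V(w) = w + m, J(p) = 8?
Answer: -1880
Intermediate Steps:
V(w) = w (V(w) = w + 0 = w)
(J(-2)*(-47))*V(5) = (8*(-47))*5 = -376*5 = -1880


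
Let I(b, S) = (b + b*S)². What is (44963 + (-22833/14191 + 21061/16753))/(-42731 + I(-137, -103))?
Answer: 10689501942951/46414323028489735 ≈ 0.00023031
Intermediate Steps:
I(b, S) = (b + S*b)²
(44963 + (-22833/14191 + 21061/16753))/(-42731 + I(-137, -103)) = (44963 + (-22833/14191 + 21061/16753))/(-42731 + (-137)²*(1 - 103)²) = (44963 + (-22833*1/14191 + 21061*(1/16753)))/(-42731 + 18769*(-102)²) = (44963 + (-22833/14191 + 21061/16753))/(-42731 + 18769*10404) = (44963 - 83644598/237741823)/(-42731 + 195272676) = (10689501942951/237741823)/195229945 = (10689501942951/237741823)*(1/195229945) = 10689501942951/46414323028489735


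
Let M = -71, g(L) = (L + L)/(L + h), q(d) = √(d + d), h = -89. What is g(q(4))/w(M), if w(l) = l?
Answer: 16/561823 + 356*√2/561823 ≈ 0.00092460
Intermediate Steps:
q(d) = √2*√d (q(d) = √(2*d) = √2*√d)
g(L) = 2*L/(-89 + L) (g(L) = (L + L)/(L - 89) = (2*L)/(-89 + L) = 2*L/(-89 + L))
g(q(4))/w(M) = (2*(√2*√4)/(-89 + √2*√4))/(-71) = (2*(√2*2)/(-89 + √2*2))*(-1/71) = (2*(2*√2)/(-89 + 2*√2))*(-1/71) = (4*√2/(-89 + 2*√2))*(-1/71) = -4*√2/(71*(-89 + 2*√2))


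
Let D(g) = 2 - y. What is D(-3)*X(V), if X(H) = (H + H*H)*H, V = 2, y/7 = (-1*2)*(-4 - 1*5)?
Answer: -1488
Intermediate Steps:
y = 126 (y = 7*((-1*2)*(-4 - 1*5)) = 7*(-2*(-4 - 5)) = 7*(-2*(-9)) = 7*18 = 126)
D(g) = -124 (D(g) = 2 - 1*126 = 2 - 126 = -124)
X(H) = H*(H + H**2) (X(H) = (H + H**2)*H = H*(H + H**2))
D(-3)*X(V) = -124*2**2*(1 + 2) = -496*3 = -124*12 = -1488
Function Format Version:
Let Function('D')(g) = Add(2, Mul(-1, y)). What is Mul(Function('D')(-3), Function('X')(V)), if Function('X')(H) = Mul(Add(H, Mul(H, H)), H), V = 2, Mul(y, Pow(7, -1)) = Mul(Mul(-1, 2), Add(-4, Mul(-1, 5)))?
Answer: -1488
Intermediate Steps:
y = 126 (y = Mul(7, Mul(Mul(-1, 2), Add(-4, Mul(-1, 5)))) = Mul(7, Mul(-2, Add(-4, -5))) = Mul(7, Mul(-2, -9)) = Mul(7, 18) = 126)
Function('D')(g) = -124 (Function('D')(g) = Add(2, Mul(-1, 126)) = Add(2, -126) = -124)
Function('X')(H) = Mul(H, Add(H, Pow(H, 2))) (Function('X')(H) = Mul(Add(H, Pow(H, 2)), H) = Mul(H, Add(H, Pow(H, 2))))
Mul(Function('D')(-3), Function('X')(V)) = Mul(-124, Mul(Pow(2, 2), Add(1, 2))) = Mul(-124, Mul(4, 3)) = Mul(-124, 12) = -1488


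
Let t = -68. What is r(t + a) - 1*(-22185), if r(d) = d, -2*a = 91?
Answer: 44143/2 ≈ 22072.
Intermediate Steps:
a = -91/2 (a = -½*91 = -91/2 ≈ -45.500)
r(t + a) - 1*(-22185) = (-68 - 91/2) - 1*(-22185) = -227/2 + 22185 = 44143/2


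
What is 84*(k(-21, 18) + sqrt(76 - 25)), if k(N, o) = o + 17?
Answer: 2940 + 84*sqrt(51) ≈ 3539.9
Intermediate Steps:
k(N, o) = 17 + o
84*(k(-21, 18) + sqrt(76 - 25)) = 84*((17 + 18) + sqrt(76 - 25)) = 84*(35 + sqrt(51)) = 2940 + 84*sqrt(51)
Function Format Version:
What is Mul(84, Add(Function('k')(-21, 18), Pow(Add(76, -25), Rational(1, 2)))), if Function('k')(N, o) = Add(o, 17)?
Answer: Add(2940, Mul(84, Pow(51, Rational(1, 2)))) ≈ 3539.9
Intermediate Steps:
Function('k')(N, o) = Add(17, o)
Mul(84, Add(Function('k')(-21, 18), Pow(Add(76, -25), Rational(1, 2)))) = Mul(84, Add(Add(17, 18), Pow(Add(76, -25), Rational(1, 2)))) = Mul(84, Add(35, Pow(51, Rational(1, 2)))) = Add(2940, Mul(84, Pow(51, Rational(1, 2))))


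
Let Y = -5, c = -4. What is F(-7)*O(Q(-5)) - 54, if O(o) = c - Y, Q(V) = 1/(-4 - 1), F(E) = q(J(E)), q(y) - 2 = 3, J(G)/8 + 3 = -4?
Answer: -49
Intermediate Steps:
J(G) = -56 (J(G) = -24 + 8*(-4) = -24 - 32 = -56)
q(y) = 5 (q(y) = 2 + 3 = 5)
F(E) = 5
Q(V) = -1/5 (Q(V) = 1/(-5) = -1/5)
O(o) = 1 (O(o) = -4 - 1*(-5) = -4 + 5 = 1)
F(-7)*O(Q(-5)) - 54 = 5*1 - 54 = 5 - 54 = -49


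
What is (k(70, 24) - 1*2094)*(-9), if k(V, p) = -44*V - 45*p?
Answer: 56286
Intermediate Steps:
k(V, p) = -45*p - 44*V
(k(70, 24) - 1*2094)*(-9) = ((-45*24 - 44*70) - 1*2094)*(-9) = ((-1080 - 3080) - 2094)*(-9) = (-4160 - 2094)*(-9) = -6254*(-9) = 56286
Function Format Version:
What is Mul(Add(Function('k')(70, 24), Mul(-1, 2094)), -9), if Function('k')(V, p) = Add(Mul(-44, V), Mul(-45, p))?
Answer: 56286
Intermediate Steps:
Function('k')(V, p) = Add(Mul(-45, p), Mul(-44, V))
Mul(Add(Function('k')(70, 24), Mul(-1, 2094)), -9) = Mul(Add(Add(Mul(-45, 24), Mul(-44, 70)), Mul(-1, 2094)), -9) = Mul(Add(Add(-1080, -3080), -2094), -9) = Mul(Add(-4160, -2094), -9) = Mul(-6254, -9) = 56286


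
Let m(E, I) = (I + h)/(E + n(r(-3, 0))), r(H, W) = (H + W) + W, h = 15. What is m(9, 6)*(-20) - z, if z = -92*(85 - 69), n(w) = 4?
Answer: 18716/13 ≈ 1439.7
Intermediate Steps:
r(H, W) = H + 2*W
m(E, I) = (15 + I)/(4 + E) (m(E, I) = (I + 15)/(E + 4) = (15 + I)/(4 + E))
z = -1472 (z = -92*16 = -1472)
m(9, 6)*(-20) - z = ((15 + 6)/(4 + 9))*(-20) - 1*(-1472) = (21/13)*(-20) + 1472 = -420/13 + 1472 = 18716/13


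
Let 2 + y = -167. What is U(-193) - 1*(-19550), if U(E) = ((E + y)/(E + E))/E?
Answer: 728217769/37249 ≈ 19550.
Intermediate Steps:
y = -169 (y = -2 - 167 = -169)
U(E) = (-169 + E)/(2*E**2) (U(E) = ((E - 169)/(E + E))/E = ((-169 + E)/((2*E)))/E = ((-169 + E)*(1/(2*E)))/E = ((-169 + E)/(2*E))/E = (-169 + E)/(2*E**2))
U(-193) - 1*(-19550) = (1/2)*(-169 - 193)/(-193)**2 - 1*(-19550) = (1/2)*(1/37249)*(-362) + 19550 = -181/37249 + 19550 = 728217769/37249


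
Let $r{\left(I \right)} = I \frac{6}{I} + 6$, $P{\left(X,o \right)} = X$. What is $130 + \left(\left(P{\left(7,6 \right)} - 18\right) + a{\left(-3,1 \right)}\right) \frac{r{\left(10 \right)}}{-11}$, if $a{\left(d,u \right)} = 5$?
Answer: $\frac{1502}{11} \approx 136.55$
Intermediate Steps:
$r{\left(I \right)} = 12$ ($r{\left(I \right)} = 6 + 6 = 12$)
$130 + \left(\left(P{\left(7,6 \right)} - 18\right) + a{\left(-3,1 \right)}\right) \frac{r{\left(10 \right)}}{-11} = 130 + \left(\left(7 - 18\right) + 5\right) \frac{12}{-11} = 130 + \left(-11 + 5\right) 12 \left(- \frac{1}{11}\right) = 130 - - \frac{72}{11} = 130 + \frac{72}{11} = \frac{1502}{11}$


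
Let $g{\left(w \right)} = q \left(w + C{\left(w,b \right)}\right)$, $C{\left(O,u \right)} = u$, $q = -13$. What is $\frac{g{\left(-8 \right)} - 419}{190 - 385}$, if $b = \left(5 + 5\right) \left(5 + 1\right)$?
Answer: $\frac{73}{13} \approx 5.6154$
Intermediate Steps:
$b = 60$ ($b = 10 \cdot 6 = 60$)
$g{\left(w \right)} = -780 - 13 w$ ($g{\left(w \right)} = - 13 \left(w + 60\right) = - 13 \left(60 + w\right) = -780 - 13 w$)
$\frac{g{\left(-8 \right)} - 419}{190 - 385} = \frac{\left(-780 - -104\right) - 419}{190 - 385} = \frac{\left(-780 + 104\right) - 419}{-195} = \left(-676 - 419\right) \left(- \frac{1}{195}\right) = \left(-1095\right) \left(- \frac{1}{195}\right) = \frac{73}{13}$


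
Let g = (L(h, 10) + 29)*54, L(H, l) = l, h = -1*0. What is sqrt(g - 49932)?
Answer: 3*I*sqrt(5314) ≈ 218.69*I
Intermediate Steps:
h = 0
g = 2106 (g = (10 + 29)*54 = 39*54 = 2106)
sqrt(g - 49932) = sqrt(2106 - 49932) = sqrt(-47826) = 3*I*sqrt(5314)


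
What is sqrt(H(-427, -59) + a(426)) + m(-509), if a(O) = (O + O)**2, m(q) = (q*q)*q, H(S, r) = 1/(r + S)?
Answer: -131872229 + sqrt(2116736058)/54 ≈ -1.3187e+8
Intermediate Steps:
H(S, r) = 1/(S + r)
m(q) = q**3 (m(q) = q**2*q = q**3)
a(O) = 4*O**2 (a(O) = (2*O)**2 = 4*O**2)
sqrt(H(-427, -59) + a(426)) + m(-509) = sqrt(1/(-427 - 59) + 4*426**2) + (-509)**3 = sqrt(1/(-486) + 4*181476) - 131872229 = sqrt(-1/486 + 725904) - 131872229 = sqrt(352789343/486) - 131872229 = sqrt(2116736058)/54 - 131872229 = -131872229 + sqrt(2116736058)/54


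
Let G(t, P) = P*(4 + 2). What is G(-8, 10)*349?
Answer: 20940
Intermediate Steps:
G(t, P) = 6*P (G(t, P) = P*6 = 6*P)
G(-8, 10)*349 = (6*10)*349 = 60*349 = 20940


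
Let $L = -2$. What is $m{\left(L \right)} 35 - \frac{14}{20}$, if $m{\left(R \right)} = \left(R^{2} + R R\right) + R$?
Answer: $\frac{2093}{10} \approx 209.3$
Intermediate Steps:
$m{\left(R \right)} = R + 2 R^{2}$ ($m{\left(R \right)} = \left(R^{2} + R^{2}\right) + R = 2 R^{2} + R = R + 2 R^{2}$)
$m{\left(L \right)} 35 - \frac{14}{20} = - 2 \left(1 + 2 \left(-2\right)\right) 35 - \frac{14}{20} = - 2 \left(1 - 4\right) 35 - \frac{7}{10} = \left(-2\right) \left(-3\right) 35 - \frac{7}{10} = 6 \cdot 35 - \frac{7}{10} = 210 - \frac{7}{10} = \frac{2093}{10}$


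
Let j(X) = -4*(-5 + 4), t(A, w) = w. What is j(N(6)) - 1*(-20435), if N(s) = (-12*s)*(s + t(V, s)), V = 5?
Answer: 20439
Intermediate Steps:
N(s) = -24*s**2 (N(s) = (-12*s)*(s + s) = (-12*s)*(2*s) = -24*s**2)
j(X) = 4 (j(X) = -4*(-1) = 4)
j(N(6)) - 1*(-20435) = 4 - 1*(-20435) = 4 + 20435 = 20439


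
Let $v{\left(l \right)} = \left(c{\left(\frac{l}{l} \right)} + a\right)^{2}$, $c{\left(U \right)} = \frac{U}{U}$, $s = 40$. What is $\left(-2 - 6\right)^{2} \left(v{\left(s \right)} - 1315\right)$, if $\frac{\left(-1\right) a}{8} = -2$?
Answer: $-65664$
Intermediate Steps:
$c{\left(U \right)} = 1$
$a = 16$ ($a = \left(-8\right) \left(-2\right) = 16$)
$v{\left(l \right)} = 289$ ($v{\left(l \right)} = \left(1 + 16\right)^{2} = 17^{2} = 289$)
$\left(-2 - 6\right)^{2} \left(v{\left(s \right)} - 1315\right) = \left(-2 - 6\right)^{2} \left(289 - 1315\right) = \left(-8\right)^{2} \left(-1026\right) = 64 \left(-1026\right) = -65664$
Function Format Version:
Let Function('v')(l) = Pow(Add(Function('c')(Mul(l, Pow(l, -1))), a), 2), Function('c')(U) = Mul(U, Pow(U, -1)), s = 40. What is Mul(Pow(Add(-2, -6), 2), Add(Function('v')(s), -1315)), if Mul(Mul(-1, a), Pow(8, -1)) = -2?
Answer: -65664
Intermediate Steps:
Function('c')(U) = 1
a = 16 (a = Mul(-8, -2) = 16)
Function('v')(l) = 289 (Function('v')(l) = Pow(Add(1, 16), 2) = Pow(17, 2) = 289)
Mul(Pow(Add(-2, -6), 2), Add(Function('v')(s), -1315)) = Mul(Pow(Add(-2, -6), 2), Add(289, -1315)) = Mul(Pow(-8, 2), -1026) = Mul(64, -1026) = -65664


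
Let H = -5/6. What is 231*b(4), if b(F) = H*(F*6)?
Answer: -4620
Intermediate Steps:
H = -⅚ (H = -5*⅙ = -⅚ ≈ -0.83333)
b(F) = -5*F (b(F) = -5*F*6/6 = -5*F)
231*b(4) = 231*(-5*4) = 231*(-20) = -4620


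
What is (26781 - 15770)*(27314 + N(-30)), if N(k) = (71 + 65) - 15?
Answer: 302086785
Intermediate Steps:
N(k) = 121 (N(k) = 136 - 15 = 121)
(26781 - 15770)*(27314 + N(-30)) = (26781 - 15770)*(27314 + 121) = 11011*27435 = 302086785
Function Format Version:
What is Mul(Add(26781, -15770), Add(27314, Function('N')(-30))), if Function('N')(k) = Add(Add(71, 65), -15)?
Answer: 302086785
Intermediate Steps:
Function('N')(k) = 121 (Function('N')(k) = Add(136, -15) = 121)
Mul(Add(26781, -15770), Add(27314, Function('N')(-30))) = Mul(Add(26781, -15770), Add(27314, 121)) = Mul(11011, 27435) = 302086785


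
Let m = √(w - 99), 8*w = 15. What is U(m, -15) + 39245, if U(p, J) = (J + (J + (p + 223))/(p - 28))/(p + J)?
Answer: 33948231329/865013 + 359740*I*√1554/18165273 ≈ 39246.0 + 0.78068*I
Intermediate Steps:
w = 15/8 (w = (⅛)*15 = 15/8 ≈ 1.8750)
m = I*√1554/4 (m = √(15/8 - 99) = √(-777/8) = I*√1554/4 ≈ 9.8552*I)
U(p, J) = (J + (223 + J + p)/(-28 + p))/(J + p) (U(p, J) = (J + (J + (223 + p))/(-28 + p))/(J + p) = (J + (223 + J + p)/(-28 + p))/(J + p))
U(m, -15) + 39245 = (223 + I*√1554/4 - 27*(-15) - 15*I*√1554/4)/((I*√1554/4)² - 28*(-15) - 7*I*√1554 - 15*I*√1554/4) + 39245 = (223 + I*√1554/4 + 405 - 15*I*√1554/4)/(-777/8 + 420 - 7*I*√1554 - 15*I*√1554/4) + 39245 = (628 - 7*I*√1554/2)/(2583/8 - 43*I*√1554/4) + 39245 = 39245 + (628 - 7*I*√1554/2)/(2583/8 - 43*I*√1554/4)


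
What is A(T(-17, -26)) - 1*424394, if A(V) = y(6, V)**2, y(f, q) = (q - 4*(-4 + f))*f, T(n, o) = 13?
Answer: -423494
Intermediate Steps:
y(f, q) = f*(16 + q - 4*f) (y(f, q) = (q + (16 - 4*f))*f = (16 + q - 4*f)*f = f*(16 + q - 4*f))
A(V) = (-48 + 6*V)**2 (A(V) = (6*(16 + V - 4*6))**2 = (6*(16 + V - 24))**2 = (6*(-8 + V))**2 = (-48 + 6*V)**2)
A(T(-17, -26)) - 1*424394 = 36*(-8 + 13)**2 - 1*424394 = 36*5**2 - 424394 = 36*25 - 424394 = 900 - 424394 = -423494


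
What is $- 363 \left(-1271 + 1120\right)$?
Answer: $54813$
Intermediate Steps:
$- 363 \left(-1271 + 1120\right) = \left(-363\right) \left(-151\right) = 54813$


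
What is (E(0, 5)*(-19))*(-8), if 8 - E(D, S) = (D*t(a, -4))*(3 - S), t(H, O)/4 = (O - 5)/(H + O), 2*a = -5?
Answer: 1216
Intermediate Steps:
a = -5/2 (a = (½)*(-5) = -5/2 ≈ -2.5000)
t(H, O) = 4*(-5 + O)/(H + O) (t(H, O) = 4*((O - 5)/(H + O)) = 4*((-5 + O)/(H + O)) = 4*(-5 + O)/(H + O))
E(D, S) = 8 - 72*D*(3 - S)/13 (E(D, S) = 8 - D*(4*(-5 - 4)/(-5/2 - 4))*(3 - S) = 8 - D*(4*(-9)/(-13/2))*(3 - S) = 8 - D*(4*(-2/13)*(-9))*(3 - S) = 8 - D*(72/13)*(3 - S) = 8 - 72*D/13*(3 - S) = 8 - 72*D*(3 - S)/13)
(E(0, 5)*(-19))*(-8) = ((8 - 216/13*0 + (72/13)*0*5)*(-19))*(-8) = ((8 + 0 + 0)*(-19))*(-8) = (8*(-19))*(-8) = -152*(-8) = 1216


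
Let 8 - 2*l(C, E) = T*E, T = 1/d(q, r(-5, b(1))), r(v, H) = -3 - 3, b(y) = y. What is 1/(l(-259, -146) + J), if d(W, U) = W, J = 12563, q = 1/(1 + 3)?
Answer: 1/12859 ≈ 7.7767e-5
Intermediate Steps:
r(v, H) = -6
q = 1/4 ≈ 0.25000
T = 4 (T = 1/(1/4) = 4)
l(C, E) = 4 - 2*E
1/(l(-259, -146) + J) = 1/((4 - 2*(-146)) + 12563) = 1/((4 + 292) + 12563) = 1/(296 + 12563) = 1/12859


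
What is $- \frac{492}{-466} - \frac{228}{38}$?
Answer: $- \frac{1152}{233} \approx -4.9442$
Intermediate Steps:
$- \frac{492}{-466} - \frac{228}{38} = \left(-492\right) \left(- \frac{1}{466}\right) - 6 = \frac{246}{233} - 6 = - \frac{1152}{233}$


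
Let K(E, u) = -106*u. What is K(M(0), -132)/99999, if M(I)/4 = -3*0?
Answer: 4664/33333 ≈ 0.13992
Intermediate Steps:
M(I) = 0 (M(I) = 4*(-3*0) = 4*0 = 0)
K(M(0), -132)/99999 = -106*(-132)/99999 = 13992*(1/99999) = 4664/33333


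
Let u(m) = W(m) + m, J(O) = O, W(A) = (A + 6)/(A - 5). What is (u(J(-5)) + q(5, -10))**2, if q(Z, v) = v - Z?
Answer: 40401/100 ≈ 404.01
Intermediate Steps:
W(A) = (6 + A)/(-5 + A)
u(m) = m + (6 + m)/(-5 + m) (u(m) = (6 + m)/(-5 + m) + m = m + (6 + m)/(-5 + m))
(u(J(-5)) + q(5, -10))**2 = ((6 - 5 - 5*(-5 - 5))/(-5 - 5) + (-10 - 1*5))**2 = ((6 - 5 - 5*(-10))/(-10) + (-10 - 5))**2 = (-(6 - 5 + 50)/10 - 15)**2 = (-1/10*51 - 15)**2 = (-51/10 - 15)**2 = (-201/10)**2 = 40401/100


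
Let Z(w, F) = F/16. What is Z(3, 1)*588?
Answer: 147/4 ≈ 36.750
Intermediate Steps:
Z(w, F) = F/16 (Z(w, F) = F*(1/16) = F/16)
Z(3, 1)*588 = ((1/16)*1)*588 = (1/16)*588 = 147/4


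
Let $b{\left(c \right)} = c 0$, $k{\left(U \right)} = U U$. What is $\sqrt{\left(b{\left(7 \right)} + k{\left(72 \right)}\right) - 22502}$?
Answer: $i \sqrt{17318} \approx 131.6 i$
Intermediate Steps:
$k{\left(U \right)} = U^{2}$
$b{\left(c \right)} = 0$
$\sqrt{\left(b{\left(7 \right)} + k{\left(72 \right)}\right) - 22502} = \sqrt{\left(0 + 72^{2}\right) - 22502} = \sqrt{\left(0 + 5184\right) - 22502} = \sqrt{5184 - 22502} = \sqrt{-17318} = i \sqrt{17318}$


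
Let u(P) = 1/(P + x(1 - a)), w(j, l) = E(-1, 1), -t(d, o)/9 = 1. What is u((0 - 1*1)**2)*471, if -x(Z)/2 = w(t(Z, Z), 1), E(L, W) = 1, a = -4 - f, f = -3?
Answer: -471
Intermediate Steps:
a = -1 (a = -4 - 1*(-3) = -4 + 3 = -1)
t(d, o) = -9 (t(d, o) = -9*1 = -9)
w(j, l) = 1
x(Z) = -2 (x(Z) = -2*1 = -2)
u(P) = 1/(-2 + P) (u(P) = 1/(P - 2) = 1/(-2 + P))
u((0 - 1*1)**2)*471 = 471/(-2 + (0 - 1*1)**2) = 471/(-2 + (0 - 1)**2) = 471/(-2 + (-1)**2) = 471/(-2 + 1) = 471/(-1) = -1*471 = -471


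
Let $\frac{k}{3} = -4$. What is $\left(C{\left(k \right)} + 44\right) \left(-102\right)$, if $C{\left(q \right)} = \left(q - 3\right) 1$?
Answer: $-2958$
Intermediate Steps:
$k = -12$ ($k = 3 \left(-4\right) = -12$)
$C{\left(q \right)} = -3 + q$ ($C{\left(q \right)} = \left(-3 + q\right) 1 = -3 + q$)
$\left(C{\left(k \right)} + 44\right) \left(-102\right) = \left(\left(-3 - 12\right) + 44\right) \left(-102\right) = \left(-15 + 44\right) \left(-102\right) = 29 \left(-102\right) = -2958$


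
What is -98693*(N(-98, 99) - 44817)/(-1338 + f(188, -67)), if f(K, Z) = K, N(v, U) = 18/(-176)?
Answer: -3384659271/880 ≈ -3.8462e+6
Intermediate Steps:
N(v, U) = -9/88 (N(v, U) = 18*(-1/176) = -9/88)
-98693*(N(-98, 99) - 44817)/(-1338 + f(188, -67)) = -98693*(-9/88 - 44817)/(-1338 + 188) = -98693/((-1150/(-3943905/88))) = -98693/((-1150*(-88/3943905))) = -98693/20240/788781 = -98693*788781/20240 = -3384659271/880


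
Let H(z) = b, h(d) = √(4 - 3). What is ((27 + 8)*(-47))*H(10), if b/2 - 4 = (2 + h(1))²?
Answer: -42770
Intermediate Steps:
h(d) = 1 (h(d) = √1 = 1)
b = 26 (b = 8 + 2*(2 + 1)² = 8 + 2*3² = 8 + 2*9 = 8 + 18 = 26)
H(z) = 26
((27 + 8)*(-47))*H(10) = ((27 + 8)*(-47))*26 = (35*(-47))*26 = -1645*26 = -42770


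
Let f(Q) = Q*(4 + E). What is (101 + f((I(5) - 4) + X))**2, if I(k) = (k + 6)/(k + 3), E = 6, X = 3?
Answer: 175561/16 ≈ 10973.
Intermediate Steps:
I(k) = (6 + k)/(3 + k)
f(Q) = 10*Q (f(Q) = Q*(4 + 6) = Q*10 = 10*Q)
(101 + f((I(5) - 4) + X))**2 = (101 + 10*(((6 + 5)/(3 + 5) - 4) + 3))**2 = (101 + 10*((11/8 - 4) + 3))**2 = (101 + 10*(-21/8 + 3))**2 = (101 + 10*(3/8))**2 = (101 + 15/4)**2 = (419/4)**2 = 175561/16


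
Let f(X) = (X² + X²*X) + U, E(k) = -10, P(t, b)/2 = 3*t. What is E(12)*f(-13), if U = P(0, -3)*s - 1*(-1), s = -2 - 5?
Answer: 20270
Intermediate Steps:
P(t, b) = 6*t (P(t, b) = 2*(3*t) = 6*t)
s = -7
U = 1 (U = (6*0)*(-7) - 1*(-1) = 0*(-7) + 1 = 0 + 1 = 1)
f(X) = 1 + X² + X³ (f(X) = (X² + X²*X) + 1 = (X² + X³) + 1 = 1 + X² + X³)
E(12)*f(-13) = -10*(1 + (-13)² + (-13)³) = -10*(1 + 169 - 2197) = -10*(-2027) = 20270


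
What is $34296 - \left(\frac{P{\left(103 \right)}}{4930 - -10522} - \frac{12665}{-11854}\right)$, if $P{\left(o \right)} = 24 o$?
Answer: $\frac{1570426249925}{45792002} \approx 34295.0$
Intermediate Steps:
$34296 - \left(\frac{P{\left(103 \right)}}{4930 - -10522} - \frac{12665}{-11854}\right) = 34296 - \left(\frac{24 \cdot 103}{4930 - -10522} - \frac{12665}{-11854}\right) = 34296 - \left(\frac{2472}{4930 + 10522} - - \frac{12665}{11854}\right) = 34296 - \left(\frac{2472}{15452} + \frac{12665}{11854}\right) = 34296 - \left(2472 \cdot \frac{1}{15452} + \frac{12665}{11854}\right) = 34296 - \left(\frac{618}{3863} + \frac{12665}{11854}\right) = 34296 - \frac{56250667}{45792002} = \frac{1570426249925}{45792002}$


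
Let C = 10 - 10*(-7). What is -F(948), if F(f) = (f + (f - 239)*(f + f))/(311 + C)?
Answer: -1345212/391 ≈ -3440.4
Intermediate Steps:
C = 80 (C = 10 + 70 = 80)
F(f) = f/391 + 2*f*(-239 + f)/391 (F(f) = (f + (f - 239)*(f + f))/(311 + 80) = (f + (-239 + f)*(2*f))/391 = (f + 2*f*(-239 + f))*(1/391) = f/391 + 2*f*(-239 + f)/391)
-F(948) = -948*(-477 + 2*948)/391 = -948*(-477 + 1896)/391 = -948*1419/391 = -1*1345212/391 = -1345212/391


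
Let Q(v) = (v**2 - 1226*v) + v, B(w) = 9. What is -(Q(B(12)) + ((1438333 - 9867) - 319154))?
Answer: -1098368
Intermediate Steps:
Q(v) = v**2 - 1225*v
-(Q(B(12)) + ((1438333 - 9867) - 319154)) = -(9*(-1225 + 9) + ((1438333 - 9867) - 319154)) = -(9*(-1216) + (1428466 - 319154)) = -(-10944 + 1109312) = -1*1098368 = -1098368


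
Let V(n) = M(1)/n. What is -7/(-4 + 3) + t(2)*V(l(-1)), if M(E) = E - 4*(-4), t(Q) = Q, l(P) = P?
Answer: -27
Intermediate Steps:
M(E) = 16 + E (M(E) = E + 16 = 16 + E)
V(n) = 17/n (V(n) = (16 + 1)/n = 17/n)
-7/(-4 + 3) + t(2)*V(l(-1)) = -7/(-4 + 3) + 2*(17/(-1)) = -7/(-1) + 2*(17*(-1)) = -7*(-1) + 2*(-17) = 7 - 34 = -27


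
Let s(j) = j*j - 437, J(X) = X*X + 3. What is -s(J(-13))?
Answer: -29147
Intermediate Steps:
J(X) = 3 + X**2 (J(X) = X**2 + 3 = 3 + X**2)
s(j) = -437 + j**2 (s(j) = j**2 - 437 = -437 + j**2)
-s(J(-13)) = -(-437 + (3 + (-13)**2)**2) = -(-437 + (3 + 169)**2) = -(-437 + 172**2) = -(-437 + 29584) = -1*29147 = -29147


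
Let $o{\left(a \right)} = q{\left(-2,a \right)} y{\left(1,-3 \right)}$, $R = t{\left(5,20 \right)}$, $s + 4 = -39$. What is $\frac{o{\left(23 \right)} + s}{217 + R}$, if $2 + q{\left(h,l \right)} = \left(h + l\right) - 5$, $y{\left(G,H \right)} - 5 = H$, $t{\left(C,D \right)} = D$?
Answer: $- \frac{5}{79} \approx -0.063291$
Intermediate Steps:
$y{\left(G,H \right)} = 5 + H$
$q{\left(h,l \right)} = -7 + h + l$ ($q{\left(h,l \right)} = -2 - \left(5 - h - l\right) = -2 + \left(-5 + h + l\right) = -7 + h + l$)
$s = -43$ ($s = -4 - 39 = -43$)
$R = 20$
$o{\left(a \right)} = -18 + 2 a$ ($o{\left(a \right)} = \left(-7 - 2 + a\right) \left(5 - 3\right) = \left(-9 + a\right) 2 = -18 + 2 a$)
$\frac{o{\left(23 \right)} + s}{217 + R} = \frac{\left(-18 + 2 \cdot 23\right) - 43}{217 + 20} = \frac{\left(-18 + 46\right) - 43}{237} = \left(28 - 43\right) \frac{1}{237} = \left(-15\right) \frac{1}{237} = - \frac{5}{79}$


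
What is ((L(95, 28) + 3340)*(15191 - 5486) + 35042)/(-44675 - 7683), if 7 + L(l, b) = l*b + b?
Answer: -104971/94 ≈ -1116.7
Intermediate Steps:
L(l, b) = -7 + b + b*l (L(l, b) = -7 + (l*b + b) = -7 + (b*l + b) = -7 + (b + b*l) = -7 + b + b*l)
((L(95, 28) + 3340)*(15191 - 5486) + 35042)/(-44675 - 7683) = (((-7 + 28 + 28*95) + 3340)*(15191 - 5486) + 35042)/(-44675 - 7683) = (((-7 + 28 + 2660) + 3340)*9705 + 35042)/(-52358) = ((2681 + 3340)*9705 + 35042)*(-1/52358) = (6021*9705 + 35042)*(-1/52358) = (58433805 + 35042)*(-1/52358) = 58468847*(-1/52358) = -104971/94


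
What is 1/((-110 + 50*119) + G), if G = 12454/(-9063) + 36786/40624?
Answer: 184087656/1074985641151 ≈ 0.00017125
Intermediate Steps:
G = -86269889/184087656 (G = 12454*(-1/9063) + 36786*(1/40624) = -12454/9063 + 18393/20312 = -86269889/184087656 ≈ -0.46863)
1/((-110 + 50*119) + G) = 1/((-110 + 50*119) - 86269889/184087656) = 1/((-110 + 5950) - 86269889/184087656) = 1/(5840 - 86269889/184087656) = 1/(1074985641151/184087656) = 184087656/1074985641151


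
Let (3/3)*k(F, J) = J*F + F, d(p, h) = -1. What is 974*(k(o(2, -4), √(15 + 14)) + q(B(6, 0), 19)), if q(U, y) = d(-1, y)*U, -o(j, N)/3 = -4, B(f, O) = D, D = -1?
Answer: 12662 + 11688*√29 ≈ 75604.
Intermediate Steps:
B(f, O) = -1
o(j, N) = 12 (o(j, N) = -3*(-4) = 12)
q(U, y) = -U
k(F, J) = F + F*J (k(F, J) = J*F + F = F*J + F = F + F*J)
974*(k(o(2, -4), √(15 + 14)) + q(B(6, 0), 19)) = 974*(12*(1 + √(15 + 14)) - 1*(-1)) = 974*(12*(1 + √29) + 1) = 974*((12 + 12*√29) + 1) = 974*(13 + 12*√29) = 12662 + 11688*√29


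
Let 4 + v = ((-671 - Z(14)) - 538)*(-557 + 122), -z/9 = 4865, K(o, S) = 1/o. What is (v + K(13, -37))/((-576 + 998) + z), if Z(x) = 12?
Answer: -6904704/563719 ≈ -12.248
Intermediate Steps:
z = -43785 (z = -9*4865 = -43785)
v = 531131 (v = -4 + ((-671 - 1*12) - 538)*(-557 + 122) = -4 + ((-671 - 12) - 538)*(-435) = -4 + (-683 - 538)*(-435) = -4 - 1221*(-435) = -4 + 531135 = 531131)
(v + K(13, -37))/((-576 + 998) + z) = (531131 + 1/13)/((-576 + 998) - 43785) = (531131 + 1/13)/(422 - 43785) = (6904704/13)/(-43363) = (6904704/13)*(-1/43363) = -6904704/563719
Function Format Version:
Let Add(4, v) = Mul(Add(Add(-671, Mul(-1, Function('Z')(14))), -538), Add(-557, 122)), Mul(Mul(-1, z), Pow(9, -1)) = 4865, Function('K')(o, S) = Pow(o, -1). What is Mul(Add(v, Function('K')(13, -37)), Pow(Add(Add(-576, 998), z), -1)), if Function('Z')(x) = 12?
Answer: Rational(-6904704, 563719) ≈ -12.248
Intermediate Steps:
z = -43785 (z = Mul(-9, 4865) = -43785)
v = 531131 (v = Add(-4, Mul(Add(Add(-671, Mul(-1, 12)), -538), Add(-557, 122))) = Add(-4, Mul(Add(Add(-671, -12), -538), -435)) = Add(-4, Mul(Add(-683, -538), -435)) = Add(-4, Mul(-1221, -435)) = Add(-4, 531135) = 531131)
Mul(Add(v, Function('K')(13, -37)), Pow(Add(Add(-576, 998), z), -1)) = Mul(Add(531131, Pow(13, -1)), Pow(Add(Add(-576, 998), -43785), -1)) = Mul(Add(531131, Rational(1, 13)), Pow(Add(422, -43785), -1)) = Mul(Rational(6904704, 13), Pow(-43363, -1)) = Mul(Rational(6904704, 13), Rational(-1, 43363)) = Rational(-6904704, 563719)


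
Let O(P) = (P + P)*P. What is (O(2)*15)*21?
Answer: 2520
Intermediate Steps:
O(P) = 2*P² (O(P) = (2*P)*P = 2*P²)
(O(2)*15)*21 = ((2*2²)*15)*21 = ((2*4)*15)*21 = (8*15)*21 = 120*21 = 2520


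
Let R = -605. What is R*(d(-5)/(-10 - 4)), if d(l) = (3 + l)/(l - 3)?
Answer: 605/56 ≈ 10.804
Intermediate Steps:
d(l) = (3 + l)/(-3 + l)
R*(d(-5)/(-10 - 4)) = -605*(3 - 5)/(-3 - 5)/(-10 - 4) = -605*-2/(-8)/(-14) = -(-605)*(-⅛*(-2))/14 = -(-605)/(14*4) = -605*(-1/56) = 605/56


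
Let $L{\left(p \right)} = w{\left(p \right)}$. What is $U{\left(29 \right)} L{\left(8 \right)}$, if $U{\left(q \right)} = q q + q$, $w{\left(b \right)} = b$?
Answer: $6960$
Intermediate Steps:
$L{\left(p \right)} = p$
$U{\left(q \right)} = q + q^{2}$ ($U{\left(q \right)} = q^{2} + q = q + q^{2}$)
$U{\left(29 \right)} L{\left(8 \right)} = 29 \left(1 + 29\right) 8 = 29 \cdot 30 \cdot 8 = 870 \cdot 8 = 6960$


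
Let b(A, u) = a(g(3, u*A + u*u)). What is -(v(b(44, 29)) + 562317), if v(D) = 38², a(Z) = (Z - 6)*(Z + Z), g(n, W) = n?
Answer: -563761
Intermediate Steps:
a(Z) = 2*Z*(-6 + Z) (a(Z) = (-6 + Z)*(2*Z) = 2*Z*(-6 + Z))
b(A, u) = -18 (b(A, u) = 2*3*(-6 + 3) = 2*3*(-3) = -18)
v(D) = 1444
-(v(b(44, 29)) + 562317) = -(1444 + 562317) = -1*563761 = -563761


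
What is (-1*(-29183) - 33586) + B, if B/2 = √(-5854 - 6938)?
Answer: -4403 + 4*I*√3198 ≈ -4403.0 + 226.2*I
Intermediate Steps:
B = 4*I*√3198 (B = 2*√(-5854 - 6938) = 2*√(-12792) = 2*(2*I*√3198) = 4*I*√3198 ≈ 226.2*I)
(-1*(-29183) - 33586) + B = (-1*(-29183) - 33586) + 4*I*√3198 = (29183 - 33586) + 4*I*√3198 = -4403 + 4*I*√3198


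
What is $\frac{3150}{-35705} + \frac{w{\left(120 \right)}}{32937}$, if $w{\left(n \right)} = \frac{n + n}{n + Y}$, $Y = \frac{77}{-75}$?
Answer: $- \frac{61675492710}{699572470997} \approx -0.088162$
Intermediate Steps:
$Y = - \frac{77}{75}$ ($Y = 77 \left(- \frac{1}{75}\right) = - \frac{77}{75} \approx -1.0267$)
$w{\left(n \right)} = \frac{2 n}{- \frac{77}{75} + n}$ ($w{\left(n \right)} = \frac{n + n}{n - \frac{77}{75}} = \frac{2 n}{- \frac{77}{75} + n}$)
$\frac{3150}{-35705} + \frac{w{\left(120 \right)}}{32937} = \frac{3150}{-35705} + \frac{150 \cdot 120 \frac{1}{-77 + 75 \cdot 120}}{32937} = 3150 \left(- \frac{1}{35705}\right) + 150 \cdot 120 \frac{1}{-77 + 9000} \cdot \frac{1}{32937} = - \frac{630}{7141} + 150 \cdot 120 \cdot \frac{1}{8923} \cdot \frac{1}{32937} = - \frac{630}{7141} + \frac{18000}{8923} \cdot \frac{1}{32937} = - \frac{630}{7141} + \frac{6000}{97965617} = - \frac{61675492710}{699572470997}$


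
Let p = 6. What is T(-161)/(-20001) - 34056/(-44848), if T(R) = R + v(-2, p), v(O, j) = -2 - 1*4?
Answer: 86080459/112125606 ≈ 0.76771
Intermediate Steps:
v(O, j) = -6 (v(O, j) = -2 - 4 = -6)
T(R) = -6 + R (T(R) = R - 6 = -6 + R)
T(-161)/(-20001) - 34056/(-44848) = (-6 - 161)/(-20001) - 34056/(-44848) = -167*(-1/20001) - 34056*(-1/44848) = 167/20001 + 4257/5606 = 86080459/112125606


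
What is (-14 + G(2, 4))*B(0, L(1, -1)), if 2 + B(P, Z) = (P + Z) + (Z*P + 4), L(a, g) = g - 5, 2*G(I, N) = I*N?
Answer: 40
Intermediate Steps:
G(I, N) = I*N/2 (G(I, N) = (I*N)/2 = I*N/2)
L(a, g) = -5 + g
B(P, Z) = 2 + P + Z + P*Z (B(P, Z) = -2 + ((P + Z) + (Z*P + 4)) = -2 + ((P + Z) + (P*Z + 4)) = -2 + ((P + Z) + (4 + P*Z)) = -2 + (4 + P + Z + P*Z) = 2 + P + Z + P*Z)
(-14 + G(2, 4))*B(0, L(1, -1)) = (-14 + (1/2)*2*4)*(2 + 0 + (-5 - 1) + 0*(-5 - 1)) = (-14 + 4)*(2 + 0 - 6 + 0*(-6)) = -10*(2 + 0 - 6 + 0) = -10*(-4) = 40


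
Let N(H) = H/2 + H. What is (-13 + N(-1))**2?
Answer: 841/4 ≈ 210.25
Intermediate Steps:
N(H) = 3*H/2 (N(H) = H*(1/2) + H = H/2 + H = 3*H/2)
(-13 + N(-1))**2 = (-13 + (3/2)*(-1))**2 = (-13 - 3/2)**2 = (-29/2)**2 = 841/4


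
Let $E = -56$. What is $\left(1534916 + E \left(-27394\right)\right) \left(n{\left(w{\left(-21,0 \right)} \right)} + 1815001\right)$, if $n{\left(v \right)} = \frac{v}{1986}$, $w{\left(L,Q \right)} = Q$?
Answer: $5570201768980$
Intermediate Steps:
$n{\left(v \right)} = \frac{v}{1986}$
$\left(1534916 + E \left(-27394\right)\right) \left(n{\left(w{\left(-21,0 \right)} \right)} + 1815001\right) = \left(1534916 - -1534064\right) \left(\frac{1}{1986} \cdot 0 + 1815001\right) = \left(1534916 + 1534064\right) \left(0 + 1815001\right) = 3068980 \cdot 1815001 = 5570201768980$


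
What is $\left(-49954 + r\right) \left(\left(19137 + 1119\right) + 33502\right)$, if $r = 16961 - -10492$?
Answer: $-1209608758$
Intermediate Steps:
$r = 27453$ ($r = 16961 + 10492 = 27453$)
$\left(-49954 + r\right) \left(\left(19137 + 1119\right) + 33502\right) = \left(-49954 + 27453\right) \left(\left(19137 + 1119\right) + 33502\right) = - 22501 \left(20256 + 33502\right) = \left(-22501\right) 53758 = -1209608758$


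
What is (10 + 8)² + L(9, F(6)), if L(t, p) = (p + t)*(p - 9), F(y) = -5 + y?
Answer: 244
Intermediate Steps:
L(t, p) = (-9 + p)*(p + t) (L(t, p) = (p + t)*(-9 + p) = (-9 + p)*(p + t))
(10 + 8)² + L(9, F(6)) = (10 + 8)² + ((-5 + 6)² - 9*(-5 + 6) - 9*9 + (-5 + 6)*9) = 18² + (1² - 9*1 - 81 + 1*9) = 324 + (1 - 9 - 81 + 9) = 324 - 80 = 244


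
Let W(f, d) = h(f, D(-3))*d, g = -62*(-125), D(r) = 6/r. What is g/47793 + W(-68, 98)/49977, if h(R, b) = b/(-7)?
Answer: 129553318/796183587 ≈ 0.16272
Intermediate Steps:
g = 7750
h(R, b) = -b/7 (h(R, b) = b*(-1/7) = -b/7)
W(f, d) = 2*d/7 (W(f, d) = (-6/(7*(-3)))*d = (-6*(-1)/(7*3))*d = (-1/7*(-2))*d = 2*d/7)
g/47793 + W(-68, 98)/49977 = 7750/47793 + ((2/7)*98)/49977 = 7750*(1/47793) + 28*(1/49977) = 7750/47793 + 28/49977 = 129553318/796183587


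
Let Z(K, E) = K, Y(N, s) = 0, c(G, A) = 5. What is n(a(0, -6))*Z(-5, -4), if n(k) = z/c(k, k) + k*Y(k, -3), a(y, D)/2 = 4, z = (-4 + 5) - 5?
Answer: 4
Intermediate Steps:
z = -4 (z = 1 - 5 = -4)
a(y, D) = 8 (a(y, D) = 2*4 = 8)
n(k) = -4/5 (n(k) = -4/5 + k*0 = -4*1/5 + 0 = -4/5 + 0 = -4/5)
n(a(0, -6))*Z(-5, -4) = -4/5*(-5) = 4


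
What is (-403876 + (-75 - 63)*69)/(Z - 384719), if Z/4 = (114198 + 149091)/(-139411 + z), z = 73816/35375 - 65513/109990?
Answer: 44847724745001440086/41737286136079916183 ≈ 1.0745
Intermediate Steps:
z = 1160299893/778179250 (z = 73816*(1/35375) - 65513*1/109990 = 73816/35375 - 65513/109990 = 1160299893/778179250 ≈ 1.4910)
Z = -819544146213000/108485587121857 (Z = 4*((114198 + 149091)/(-139411 + 1160299893/778179250)) = 4*(263289/(-108485587121857/778179250)) = 4*(263289*(-778179250/108485587121857)) = 4*(-204886036553250/108485587121857) = -819544146213000/108485587121857 ≈ -7.5544)
(-403876 + (-75 - 63)*69)/(Z - 384719) = (-403876 + (-75 - 63)*69)/(-819544146213000/108485587121857 - 384719) = (-403876 - 138*69)/(-41737286136079916183/108485587121857) = (-403876 - 9522)*(-108485587121857/41737286136079916183) = -413398*(-108485587121857/41737286136079916183) = 44847724745001440086/41737286136079916183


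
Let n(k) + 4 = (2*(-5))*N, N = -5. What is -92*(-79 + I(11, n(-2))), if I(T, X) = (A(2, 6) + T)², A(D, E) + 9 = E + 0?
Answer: 1380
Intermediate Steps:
A(D, E) = -9 + E (A(D, E) = -9 + (E + 0) = -9 + E)
n(k) = 46 (n(k) = -4 + (2*(-5))*(-5) = -4 - 10*(-5) = -4 + 50 = 46)
I(T, X) = (-3 + T)² (I(T, X) = ((-9 + 6) + T)² = (-3 + T)²)
-92*(-79 + I(11, n(-2))) = -92*(-79 + (-3 + 11)²) = -92*(-79 + 8²) = -92*(-79 + 64) = -92*(-15) = 1380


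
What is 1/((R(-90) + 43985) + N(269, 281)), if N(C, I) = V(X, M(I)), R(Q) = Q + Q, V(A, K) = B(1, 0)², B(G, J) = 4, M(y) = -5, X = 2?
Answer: 1/43821 ≈ 2.2820e-5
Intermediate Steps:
V(A, K) = 16 (V(A, K) = 4² = 16)
R(Q) = 2*Q
N(C, I) = 16
1/((R(-90) + 43985) + N(269, 281)) = 1/((2*(-90) + 43985) + 16) = 1/((-180 + 43985) + 16) = 1/(43805 + 16) = 1/43821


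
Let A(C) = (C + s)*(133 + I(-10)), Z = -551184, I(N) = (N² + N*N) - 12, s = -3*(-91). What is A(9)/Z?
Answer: -15087/91864 ≈ -0.16423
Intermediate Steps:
s = 273
I(N) = -12 + 2*N² (I(N) = (N² + N²) - 12 = 2*N² - 12 = -12 + 2*N²)
A(C) = 87633 + 321*C (A(C) = (C + 273)*(133 + (-12 + 2*(-10)²)) = (273 + C)*(133 + (-12 + 2*100)) = (273 + C)*(133 + (-12 + 200)) = (273 + C)*(133 + 188) = (273 + C)*321 = 87633 + 321*C)
A(9)/Z = (87633 + 321*9)/(-551184) = (87633 + 2889)*(-1/551184) = 90522*(-1/551184) = -15087/91864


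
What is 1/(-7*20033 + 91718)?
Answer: -1/48513 ≈ -2.0613e-5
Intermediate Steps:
1/(-7*20033 + 91718) = 1/(-140231 + 91718) = 1/(-48513) = -1/48513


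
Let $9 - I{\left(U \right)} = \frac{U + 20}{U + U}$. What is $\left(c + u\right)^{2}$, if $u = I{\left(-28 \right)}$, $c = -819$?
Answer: $\frac{32160241}{49} \approx 6.5633 \cdot 10^{5}$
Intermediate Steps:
$I{\left(U \right)} = 9 - \frac{20 + U}{2 U}$ ($I{\left(U \right)} = 9 - \frac{U + 20}{U + U} = 9 - \frac{20 + U}{2 U}$)
$u = \frac{62}{7}$ ($u = \frac{17}{2} - \frac{10}{-28} = \frac{17}{2} - - \frac{5}{14} = \frac{17}{2} + \frac{5}{14} = \frac{62}{7} \approx 8.8571$)
$\left(c + u\right)^{2} = \left(-819 + \frac{62}{7}\right)^{2} = \left(- \frac{5671}{7}\right)^{2} = \frac{32160241}{49}$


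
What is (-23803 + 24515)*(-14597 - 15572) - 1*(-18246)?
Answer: -21462082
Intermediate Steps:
(-23803 + 24515)*(-14597 - 15572) - 1*(-18246) = 712*(-30169) + 18246 = -21480328 + 18246 = -21462082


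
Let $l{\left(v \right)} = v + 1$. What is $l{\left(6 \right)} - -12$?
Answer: $19$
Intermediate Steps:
$l{\left(v \right)} = 1 + v$
$l{\left(6 \right)} - -12 = \left(1 + 6\right) - -12 = 7 + 12 = 19$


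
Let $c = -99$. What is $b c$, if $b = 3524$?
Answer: $-348876$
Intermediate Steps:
$b c = 3524 \left(-99\right) = -348876$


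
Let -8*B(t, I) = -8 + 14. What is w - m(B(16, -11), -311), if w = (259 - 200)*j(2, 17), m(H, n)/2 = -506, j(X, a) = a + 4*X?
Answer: 2487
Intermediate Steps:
B(t, I) = -¾ (B(t, I) = -(-8 + 14)/8 = -⅛*6 = -¾)
m(H, n) = -1012 (m(H, n) = 2*(-506) = -1012)
w = 1475 (w = (259 - 200)*(17 + 4*2) = 59*(17 + 8) = 59*25 = 1475)
w - m(B(16, -11), -311) = 1475 - 1*(-1012) = 1475 + 1012 = 2487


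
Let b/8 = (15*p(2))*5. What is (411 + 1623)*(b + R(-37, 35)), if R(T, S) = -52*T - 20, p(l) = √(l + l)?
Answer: 6313536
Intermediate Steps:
p(l) = √2*√l (p(l) = √(2*l) = √2*√l)
R(T, S) = -20 - 52*T
b = 1200 (b = 8*((15*(√2*√2))*5) = 8*((15*2)*5) = 8*(30*5) = 8*150 = 1200)
(411 + 1623)*(b + R(-37, 35)) = (411 + 1623)*(1200 + (-20 - 52*(-37))) = 2034*(1200 + (-20 + 1924)) = 2034*(1200 + 1904) = 2034*3104 = 6313536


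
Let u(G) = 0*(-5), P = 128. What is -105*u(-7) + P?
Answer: 128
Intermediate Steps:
u(G) = 0
-105*u(-7) + P = -105*0 + 128 = 0 + 128 = 128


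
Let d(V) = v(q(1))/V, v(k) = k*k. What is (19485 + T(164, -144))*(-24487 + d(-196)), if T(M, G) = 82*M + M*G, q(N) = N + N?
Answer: -1597018984/7 ≈ -2.2815e+8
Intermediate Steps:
q(N) = 2*N
v(k) = k²
T(M, G) = 82*M + G*M
d(V) = 4/V (d(V) = (2*1)²/V = 2²/V = 4/V)
(19485 + T(164, -144))*(-24487 + d(-196)) = (19485 + 164*(82 - 144))*(-24487 + 4/(-196)) = (19485 + 164*(-62))*(-24487 + 4*(-1/196)) = (19485 - 10168)*(-24487 - 1/49) = 9317*(-1199864/49) = -1597018984/7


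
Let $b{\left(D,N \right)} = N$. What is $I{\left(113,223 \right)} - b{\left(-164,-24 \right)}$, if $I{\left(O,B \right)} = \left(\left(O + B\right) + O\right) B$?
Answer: $100151$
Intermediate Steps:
$I{\left(O,B \right)} = B \left(B + 2 O\right)$ ($I{\left(O,B \right)} = \left(\left(B + O\right) + O\right) B = \left(B + 2 O\right) B = B \left(B + 2 O\right)$)
$I{\left(113,223 \right)} - b{\left(-164,-24 \right)} = 223 \left(223 + 2 \cdot 113\right) - -24 = 223 \left(223 + 226\right) + 24 = 223 \cdot 449 + 24 = 100127 + 24 = 100151$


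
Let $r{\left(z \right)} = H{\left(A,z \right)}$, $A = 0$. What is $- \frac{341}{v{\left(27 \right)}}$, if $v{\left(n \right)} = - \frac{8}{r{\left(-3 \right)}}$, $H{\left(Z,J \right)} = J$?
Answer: $- \frac{1023}{8} \approx -127.88$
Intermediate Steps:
$r{\left(z \right)} = z$
$v{\left(n \right)} = \frac{8}{3}$ ($v{\left(n \right)} = - \frac{8}{-3} = \left(-8\right) \left(- \frac{1}{3}\right) = \frac{8}{3}$)
$- \frac{341}{v{\left(27 \right)}} = - \frac{341}{\frac{8}{3}} = \left(-341\right) \frac{3}{8} = - \frac{1023}{8}$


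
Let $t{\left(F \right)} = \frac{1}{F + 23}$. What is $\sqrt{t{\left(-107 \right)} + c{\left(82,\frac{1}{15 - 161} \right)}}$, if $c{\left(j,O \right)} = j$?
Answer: $\frac{\sqrt{144627}}{42} \approx 9.0547$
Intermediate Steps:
$t{\left(F \right)} = \frac{1}{23 + F}$
$\sqrt{t{\left(-107 \right)} + c{\left(82,\frac{1}{15 - 161} \right)}} = \sqrt{\frac{1}{23 - 107} + 82} = \sqrt{\frac{1}{-84} + 82} = \sqrt{- \frac{1}{84} + 82} = \sqrt{\frac{6887}{84}} = \frac{\sqrt{144627}}{42}$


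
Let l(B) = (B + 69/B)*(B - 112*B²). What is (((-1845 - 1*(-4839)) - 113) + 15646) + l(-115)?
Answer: 171258541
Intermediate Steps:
l(B) = (B - 112*B²)*(B + 69/B)
(((-1845 - 1*(-4839)) - 113) + 15646) + l(-115) = (((-1845 - 1*(-4839)) - 113) + 15646) + (69 + (-115)² - 7728*(-115) - 112*(-115)³) = (((-1845 + 4839) - 113) + 15646) + (69 + 13225 + 888720 - 112*(-1520875)) = ((2994 - 113) + 15646) + (69 + 13225 + 888720 + 170338000) = (2881 + 15646) + 171240014 = 18527 + 171240014 = 171258541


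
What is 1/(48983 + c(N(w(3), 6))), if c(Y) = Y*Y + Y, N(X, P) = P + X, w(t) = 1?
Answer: 1/49039 ≈ 2.0392e-5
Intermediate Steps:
c(Y) = Y + Y² (c(Y) = Y² + Y = Y + Y²)
1/(48983 + c(N(w(3), 6))) = 1/(48983 + (6 + 1)*(1 + (6 + 1))) = 1/(48983 + 7*(1 + 7)) = 1/(48983 + 7*8) = 1/(48983 + 56) = 1/49039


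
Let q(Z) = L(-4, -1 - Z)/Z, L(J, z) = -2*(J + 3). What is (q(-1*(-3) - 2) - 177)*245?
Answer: -42875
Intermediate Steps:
L(J, z) = -6 - 2*J (L(J, z) = -2*(3 + J) = -6 - 2*J)
q(Z) = 2/Z (q(Z) = (-6 - 2*(-4))/Z = (-6 + 8)/Z = 2/Z)
(q(-1*(-3) - 2) - 177)*245 = (2/(-1*(-3) - 2) - 177)*245 = (2/(3 - 2) - 177)*245 = (2/1 - 177)*245 = (2*1 - 177)*245 = (2 - 177)*245 = -175*245 = -42875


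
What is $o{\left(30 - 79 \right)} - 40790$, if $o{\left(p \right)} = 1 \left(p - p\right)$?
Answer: $-40790$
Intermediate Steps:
$o{\left(p \right)} = 0$ ($o{\left(p \right)} = 1 \cdot 0 = 0$)
$o{\left(30 - 79 \right)} - 40790 = 0 - 40790 = -40790$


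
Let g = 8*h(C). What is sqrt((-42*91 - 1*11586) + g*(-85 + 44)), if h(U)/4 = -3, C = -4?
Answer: 4*I*sqrt(717) ≈ 107.11*I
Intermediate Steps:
h(U) = -12 (h(U) = 4*(-3) = -12)
g = -96 (g = 8*(-12) = -96)
sqrt((-42*91 - 1*11586) + g*(-85 + 44)) = sqrt((-42*91 - 1*11586) - 96*(-85 + 44)) = sqrt((-3822 - 11586) - 96*(-41)) = sqrt(-15408 + 3936) = sqrt(-11472) = 4*I*sqrt(717)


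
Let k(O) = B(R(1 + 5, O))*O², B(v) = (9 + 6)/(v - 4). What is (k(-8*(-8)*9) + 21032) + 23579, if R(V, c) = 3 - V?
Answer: -4664363/7 ≈ -6.6634e+5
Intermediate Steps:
B(v) = 15/(-4 + v)
k(O) = -15*O²/7 (k(O) = (15/(-4 + (3 - (1 + 5))))*O² = (15/(-4 + (3 - 1*6)))*O² = (15/(-4 + (3 - 6)))*O² = (15/(-4 - 3))*O² = (15/(-7))*O² = (15*(-⅐))*O² = -15*O²/7)
(k(-8*(-8)*9) + 21032) + 23579 = (-15*(-8*(-8)*9)²/7 + 21032) + 23579 = (-15*(64*9)²/7 + 21032) + 23579 = (-15/7*576² + 21032) + 23579 = (-15/7*331776 + 21032) + 23579 = (-4976640/7 + 21032) + 23579 = -4829416/7 + 23579 = -4664363/7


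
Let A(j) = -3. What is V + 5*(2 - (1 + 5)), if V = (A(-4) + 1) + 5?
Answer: -17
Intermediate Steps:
V = 3 (V = (-3 + 1) + 5 = -2 + 5 = 3)
V + 5*(2 - (1 + 5)) = 3 + 5*(2 - (1 + 5)) = 3 + 5*(2 - 1*6) = 3 + 5*(2 - 6) = 3 + 5*(-4) = 3 - 20 = -17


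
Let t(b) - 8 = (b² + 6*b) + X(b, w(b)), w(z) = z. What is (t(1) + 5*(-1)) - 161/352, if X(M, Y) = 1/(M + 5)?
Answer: 10253/1056 ≈ 9.7093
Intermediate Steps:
X(M, Y) = 1/(5 + M)
t(b) = 8 + b² + 1/(5 + b) + 6*b (t(b) = 8 + ((b² + 6*b) + 1/(5 + b)) = 8 + (b² + 1/(5 + b) + 6*b) = 8 + b² + 1/(5 + b) + 6*b)
(t(1) + 5*(-1)) - 161/352 = ((1 + (5 + 1)*(8 + 1² + 6*1))/(5 + 1) + 5*(-1)) - 161/352 = ((1 + 6*(8 + 1 + 6))/6 - 5) - 161*1/352 = ((1 + 6*15)/6 - 5) - 161/352 = ((1 + 90)/6 - 5) - 161/352 = ((⅙)*91 - 5) - 161/352 = (91/6 - 5) - 161/352 = 61/6 - 161/352 = 10253/1056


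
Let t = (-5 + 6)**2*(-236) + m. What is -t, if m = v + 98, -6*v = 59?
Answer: 887/6 ≈ 147.83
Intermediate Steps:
v = -59/6 (v = -1/6*59 = -59/6 ≈ -9.8333)
m = 529/6 (m = -59/6 + 98 = 529/6 ≈ 88.167)
t = -887/6 (t = (-5 + 6)**2*(-236) + 529/6 = 1**2*(-236) + 529/6 = 1*(-236) + 529/6 = -236 + 529/6 = -887/6 ≈ -147.83)
-t = -1*(-887/6) = 887/6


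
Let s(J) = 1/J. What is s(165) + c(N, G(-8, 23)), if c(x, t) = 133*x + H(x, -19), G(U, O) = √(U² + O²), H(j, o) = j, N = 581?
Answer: 12845911/165 ≈ 77854.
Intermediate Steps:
G(U, O) = √(O² + U²)
c(x, t) = 134*x (c(x, t) = 133*x + x = 134*x)
s(165) + c(N, G(-8, 23)) = 1/165 + 134*581 = 1/165 + 77854 = 12845911/165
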